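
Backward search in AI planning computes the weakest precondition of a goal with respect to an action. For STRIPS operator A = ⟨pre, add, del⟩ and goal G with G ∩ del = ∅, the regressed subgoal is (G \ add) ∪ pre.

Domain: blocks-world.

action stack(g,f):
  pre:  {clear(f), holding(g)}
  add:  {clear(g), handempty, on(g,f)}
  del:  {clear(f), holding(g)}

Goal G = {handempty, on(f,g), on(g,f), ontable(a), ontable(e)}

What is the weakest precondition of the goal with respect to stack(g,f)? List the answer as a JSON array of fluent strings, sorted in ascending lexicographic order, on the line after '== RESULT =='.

Regress:
  G ∩ del = {}  (empty — regression defined)
  G \ add = {handempty, on(f,g), on(g,f), ontable(a), ontable(e)} \ {clear(g), handempty, on(g,f)} = {on(f,g), ontable(a), ontable(e)}
  ∪ pre   = {on(f,g), ontable(a), ontable(e)} ∪ {clear(f), holding(g)}
          = {clear(f), holding(g), on(f,g), ontable(a), ontable(e)}

== RESULT ==
["clear(f)", "holding(g)", "on(f,g)", "ontable(a)", "ontable(e)"]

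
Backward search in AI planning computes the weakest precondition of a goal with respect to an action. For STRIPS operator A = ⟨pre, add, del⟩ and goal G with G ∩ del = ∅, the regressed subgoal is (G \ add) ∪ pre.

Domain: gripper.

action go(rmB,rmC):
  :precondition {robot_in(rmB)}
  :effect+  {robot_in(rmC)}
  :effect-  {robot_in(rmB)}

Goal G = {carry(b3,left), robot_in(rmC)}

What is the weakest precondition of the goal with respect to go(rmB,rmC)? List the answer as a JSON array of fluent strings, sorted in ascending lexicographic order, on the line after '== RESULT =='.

Regress:
  G ∩ del = {}  (empty — regression defined)
  G \ add = {carry(b3,left), robot_in(rmC)} \ {robot_in(rmC)} = {carry(b3,left)}
  ∪ pre   = {carry(b3,left)} ∪ {robot_in(rmB)}
          = {carry(b3,left), robot_in(rmB)}

== RESULT ==
["carry(b3,left)", "robot_in(rmB)"]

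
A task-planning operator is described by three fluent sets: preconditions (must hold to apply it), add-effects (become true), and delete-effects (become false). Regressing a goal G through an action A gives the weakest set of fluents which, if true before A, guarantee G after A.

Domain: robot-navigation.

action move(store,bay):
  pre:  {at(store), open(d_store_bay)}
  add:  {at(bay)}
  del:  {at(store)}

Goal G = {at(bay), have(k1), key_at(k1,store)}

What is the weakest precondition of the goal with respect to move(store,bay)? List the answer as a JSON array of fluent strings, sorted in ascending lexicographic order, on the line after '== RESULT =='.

Compute (G \ add) ∪ pre:
  G ∩ del = {}  (empty — regression defined)
  G \ add = {at(bay), have(k1), key_at(k1,store)} \ {at(bay)} = {have(k1), key_at(k1,store)}
  ∪ pre   = {have(k1), key_at(k1,store)} ∪ {at(store), open(d_store_bay)}
          = {at(store), have(k1), key_at(k1,store), open(d_store_bay)}

== RESULT ==
["at(store)", "have(k1)", "key_at(k1,store)", "open(d_store_bay)"]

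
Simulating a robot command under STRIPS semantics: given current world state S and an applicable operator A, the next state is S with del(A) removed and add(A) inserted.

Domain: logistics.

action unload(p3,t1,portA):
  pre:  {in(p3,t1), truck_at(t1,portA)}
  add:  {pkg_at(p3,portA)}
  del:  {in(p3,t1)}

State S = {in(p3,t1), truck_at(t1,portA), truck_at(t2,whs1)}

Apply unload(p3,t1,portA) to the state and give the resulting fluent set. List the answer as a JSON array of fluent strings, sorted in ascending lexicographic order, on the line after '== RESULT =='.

Compute (S \ del) ∪ add:
  pre ⊆ S: {in(p3,t1), truck_at(t1,portA)} ⊆ S  — applicable
  S \ del = {truck_at(t1,portA), truck_at(t2,whs1)}
  ∪ add   = {pkg_at(p3,portA), truck_at(t1,portA), truck_at(t2,whs1)}

== RESULT ==
["pkg_at(p3,portA)", "truck_at(t1,portA)", "truck_at(t2,whs1)"]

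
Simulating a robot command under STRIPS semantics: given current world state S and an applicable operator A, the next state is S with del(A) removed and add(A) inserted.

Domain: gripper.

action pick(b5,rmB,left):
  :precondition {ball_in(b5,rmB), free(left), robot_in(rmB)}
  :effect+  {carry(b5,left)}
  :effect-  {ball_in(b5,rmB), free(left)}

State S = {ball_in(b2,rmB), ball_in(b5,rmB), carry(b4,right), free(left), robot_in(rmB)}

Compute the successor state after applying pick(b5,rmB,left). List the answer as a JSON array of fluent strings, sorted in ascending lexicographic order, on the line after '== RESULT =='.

Progress:
  pre ⊆ S: {ball_in(b5,rmB), free(left), robot_in(rmB)} ⊆ S  — applicable
  S \ del = {ball_in(b2,rmB), carry(b4,right), robot_in(rmB)}
  ∪ add   = {ball_in(b2,rmB), carry(b4,right), carry(b5,left), robot_in(rmB)}

== RESULT ==
["ball_in(b2,rmB)", "carry(b4,right)", "carry(b5,left)", "robot_in(rmB)"]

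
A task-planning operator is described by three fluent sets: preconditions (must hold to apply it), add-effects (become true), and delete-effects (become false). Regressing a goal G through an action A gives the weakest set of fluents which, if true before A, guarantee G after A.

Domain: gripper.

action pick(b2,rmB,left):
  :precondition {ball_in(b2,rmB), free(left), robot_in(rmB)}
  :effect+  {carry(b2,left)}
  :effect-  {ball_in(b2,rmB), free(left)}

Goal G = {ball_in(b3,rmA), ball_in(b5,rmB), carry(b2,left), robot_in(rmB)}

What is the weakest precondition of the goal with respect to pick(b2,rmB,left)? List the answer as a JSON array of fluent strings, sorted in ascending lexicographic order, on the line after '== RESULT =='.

Compute (G \ add) ∪ pre:
  G ∩ del = {}  (empty — regression defined)
  G \ add = {ball_in(b3,rmA), ball_in(b5,rmB), carry(b2,left), robot_in(rmB)} \ {carry(b2,left)} = {ball_in(b3,rmA), ball_in(b5,rmB), robot_in(rmB)}
  ∪ pre   = {ball_in(b3,rmA), ball_in(b5,rmB), robot_in(rmB)} ∪ {ball_in(b2,rmB), free(left), robot_in(rmB)}
          = {ball_in(b2,rmB), ball_in(b3,rmA), ball_in(b5,rmB), free(left), robot_in(rmB)}

== RESULT ==
["ball_in(b2,rmB)", "ball_in(b3,rmA)", "ball_in(b5,rmB)", "free(left)", "robot_in(rmB)"]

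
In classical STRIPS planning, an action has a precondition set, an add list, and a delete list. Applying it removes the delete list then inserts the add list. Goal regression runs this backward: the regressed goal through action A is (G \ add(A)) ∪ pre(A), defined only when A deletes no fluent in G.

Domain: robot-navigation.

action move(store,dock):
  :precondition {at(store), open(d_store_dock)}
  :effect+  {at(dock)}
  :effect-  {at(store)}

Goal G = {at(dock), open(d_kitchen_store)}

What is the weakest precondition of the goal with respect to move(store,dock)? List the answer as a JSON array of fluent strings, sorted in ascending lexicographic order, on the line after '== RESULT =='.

Regress:
  G ∩ del = {}  (empty — regression defined)
  G \ add = {at(dock), open(d_kitchen_store)} \ {at(dock)} = {open(d_kitchen_store)}
  ∪ pre   = {open(d_kitchen_store)} ∪ {at(store), open(d_store_dock)}
          = {at(store), open(d_kitchen_store), open(d_store_dock)}

== RESULT ==
["at(store)", "open(d_kitchen_store)", "open(d_store_dock)"]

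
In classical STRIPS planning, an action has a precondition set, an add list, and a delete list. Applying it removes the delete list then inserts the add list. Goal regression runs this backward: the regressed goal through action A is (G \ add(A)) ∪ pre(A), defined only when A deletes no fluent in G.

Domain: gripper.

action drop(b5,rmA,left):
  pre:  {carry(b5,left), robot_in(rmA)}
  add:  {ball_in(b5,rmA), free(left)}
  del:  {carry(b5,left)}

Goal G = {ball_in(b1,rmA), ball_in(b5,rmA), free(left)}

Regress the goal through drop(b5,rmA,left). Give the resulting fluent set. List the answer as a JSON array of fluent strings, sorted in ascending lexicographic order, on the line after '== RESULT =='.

Compute (G \ add) ∪ pre:
  G ∩ del = {}  (empty — regression defined)
  G \ add = {ball_in(b1,rmA), ball_in(b5,rmA), free(left)} \ {ball_in(b5,rmA), free(left)} = {ball_in(b1,rmA)}
  ∪ pre   = {ball_in(b1,rmA)} ∪ {carry(b5,left), robot_in(rmA)}
          = {ball_in(b1,rmA), carry(b5,left), robot_in(rmA)}

== RESULT ==
["ball_in(b1,rmA)", "carry(b5,left)", "robot_in(rmA)"]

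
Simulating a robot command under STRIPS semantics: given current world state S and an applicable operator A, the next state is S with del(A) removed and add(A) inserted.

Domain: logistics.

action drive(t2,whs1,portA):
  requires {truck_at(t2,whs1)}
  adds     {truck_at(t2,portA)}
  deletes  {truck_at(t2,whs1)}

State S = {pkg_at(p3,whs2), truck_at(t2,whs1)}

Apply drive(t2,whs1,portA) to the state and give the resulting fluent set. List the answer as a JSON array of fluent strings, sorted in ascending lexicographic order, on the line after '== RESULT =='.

Progress:
  pre ⊆ S: {truck_at(t2,whs1)} ⊆ S  — applicable
  S \ del = {pkg_at(p3,whs2)}
  ∪ add   = {pkg_at(p3,whs2), truck_at(t2,portA)}

== RESULT ==
["pkg_at(p3,whs2)", "truck_at(t2,portA)"]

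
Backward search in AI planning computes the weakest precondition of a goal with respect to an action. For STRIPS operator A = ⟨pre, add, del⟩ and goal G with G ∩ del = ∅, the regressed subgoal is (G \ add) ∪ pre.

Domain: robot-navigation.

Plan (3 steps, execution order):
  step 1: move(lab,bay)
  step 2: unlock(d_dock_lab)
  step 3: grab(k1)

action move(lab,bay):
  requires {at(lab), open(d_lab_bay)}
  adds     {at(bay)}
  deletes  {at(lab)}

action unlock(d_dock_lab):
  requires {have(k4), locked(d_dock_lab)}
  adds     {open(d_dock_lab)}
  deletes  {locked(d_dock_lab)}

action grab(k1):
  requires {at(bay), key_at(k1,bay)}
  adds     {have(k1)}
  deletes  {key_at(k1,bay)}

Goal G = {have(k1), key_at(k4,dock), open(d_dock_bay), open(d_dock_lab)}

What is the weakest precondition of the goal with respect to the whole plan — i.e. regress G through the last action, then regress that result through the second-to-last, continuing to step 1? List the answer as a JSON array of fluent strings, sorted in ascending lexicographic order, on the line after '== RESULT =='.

Work backward from the goal:
  through step 3 (grab(k1)): drop {have(k1)}, keep {key_at(k4,dock), open(d_dock_bay), open(d_dock_lab)}, require {at(bay), key_at(k1,bay)}
    → {at(bay), key_at(k1,bay), key_at(k4,dock), open(d_dock_bay), open(d_dock_lab)}
  through step 2 (unlock(d_dock_lab)): drop {open(d_dock_lab)}, keep {at(bay), key_at(k1,bay), key_at(k4,dock), open(d_dock_bay)}, require {have(k4), locked(d_dock_lab)}
    → {at(bay), have(k4), key_at(k1,bay), key_at(k4,dock), locked(d_dock_lab), open(d_dock_bay)}
  through step 1 (move(lab,bay)): drop {at(bay)}, keep {have(k4), key_at(k1,bay), key_at(k4,dock), locked(d_dock_lab), open(d_dock_bay)}, require {at(lab), open(d_lab_bay)}
    → {at(lab), have(k4), key_at(k1,bay), key_at(k4,dock), locked(d_dock_lab), open(d_dock_bay), open(d_lab_bay)}

== RESULT ==
["at(lab)", "have(k4)", "key_at(k1,bay)", "key_at(k4,dock)", "locked(d_dock_lab)", "open(d_dock_bay)", "open(d_lab_bay)"]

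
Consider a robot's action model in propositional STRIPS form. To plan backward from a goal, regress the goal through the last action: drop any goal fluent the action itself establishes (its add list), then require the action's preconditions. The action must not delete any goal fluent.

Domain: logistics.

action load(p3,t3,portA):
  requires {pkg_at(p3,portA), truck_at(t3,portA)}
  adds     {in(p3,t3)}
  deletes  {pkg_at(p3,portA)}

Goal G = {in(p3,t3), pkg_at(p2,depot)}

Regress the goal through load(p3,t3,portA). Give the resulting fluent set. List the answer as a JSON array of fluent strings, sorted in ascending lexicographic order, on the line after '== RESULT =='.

Regress:
  G ∩ del = {}  (empty — regression defined)
  G \ add = {in(p3,t3), pkg_at(p2,depot)} \ {in(p3,t3)} = {pkg_at(p2,depot)}
  ∪ pre   = {pkg_at(p2,depot)} ∪ {pkg_at(p3,portA), truck_at(t3,portA)}
          = {pkg_at(p2,depot), pkg_at(p3,portA), truck_at(t3,portA)}

== RESULT ==
["pkg_at(p2,depot)", "pkg_at(p3,portA)", "truck_at(t3,portA)"]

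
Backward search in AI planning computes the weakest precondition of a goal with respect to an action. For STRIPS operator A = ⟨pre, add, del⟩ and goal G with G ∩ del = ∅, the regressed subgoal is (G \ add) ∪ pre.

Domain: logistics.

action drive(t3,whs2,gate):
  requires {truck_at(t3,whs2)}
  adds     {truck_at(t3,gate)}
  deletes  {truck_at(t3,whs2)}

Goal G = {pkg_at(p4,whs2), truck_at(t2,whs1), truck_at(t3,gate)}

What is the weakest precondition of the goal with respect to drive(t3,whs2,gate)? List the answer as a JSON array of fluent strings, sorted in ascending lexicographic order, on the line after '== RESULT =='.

Regress:
  G ∩ del = {}  (empty — regression defined)
  G \ add = {pkg_at(p4,whs2), truck_at(t2,whs1), truck_at(t3,gate)} \ {truck_at(t3,gate)} = {pkg_at(p4,whs2), truck_at(t2,whs1)}
  ∪ pre   = {pkg_at(p4,whs2), truck_at(t2,whs1)} ∪ {truck_at(t3,whs2)}
          = {pkg_at(p4,whs2), truck_at(t2,whs1), truck_at(t3,whs2)}

== RESULT ==
["pkg_at(p4,whs2)", "truck_at(t2,whs1)", "truck_at(t3,whs2)"]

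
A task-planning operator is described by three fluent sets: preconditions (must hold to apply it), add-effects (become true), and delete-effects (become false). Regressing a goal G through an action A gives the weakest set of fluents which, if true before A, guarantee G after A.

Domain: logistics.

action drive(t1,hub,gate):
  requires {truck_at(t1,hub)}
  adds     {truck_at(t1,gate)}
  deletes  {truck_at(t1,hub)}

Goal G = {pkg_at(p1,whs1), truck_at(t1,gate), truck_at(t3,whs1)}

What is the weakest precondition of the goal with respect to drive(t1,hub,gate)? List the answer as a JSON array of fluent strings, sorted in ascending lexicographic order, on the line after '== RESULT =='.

Compute (G \ add) ∪ pre:
  G ∩ del = {}  (empty — regression defined)
  G \ add = {pkg_at(p1,whs1), truck_at(t1,gate), truck_at(t3,whs1)} \ {truck_at(t1,gate)} = {pkg_at(p1,whs1), truck_at(t3,whs1)}
  ∪ pre   = {pkg_at(p1,whs1), truck_at(t3,whs1)} ∪ {truck_at(t1,hub)}
          = {pkg_at(p1,whs1), truck_at(t1,hub), truck_at(t3,whs1)}

== RESULT ==
["pkg_at(p1,whs1)", "truck_at(t1,hub)", "truck_at(t3,whs1)"]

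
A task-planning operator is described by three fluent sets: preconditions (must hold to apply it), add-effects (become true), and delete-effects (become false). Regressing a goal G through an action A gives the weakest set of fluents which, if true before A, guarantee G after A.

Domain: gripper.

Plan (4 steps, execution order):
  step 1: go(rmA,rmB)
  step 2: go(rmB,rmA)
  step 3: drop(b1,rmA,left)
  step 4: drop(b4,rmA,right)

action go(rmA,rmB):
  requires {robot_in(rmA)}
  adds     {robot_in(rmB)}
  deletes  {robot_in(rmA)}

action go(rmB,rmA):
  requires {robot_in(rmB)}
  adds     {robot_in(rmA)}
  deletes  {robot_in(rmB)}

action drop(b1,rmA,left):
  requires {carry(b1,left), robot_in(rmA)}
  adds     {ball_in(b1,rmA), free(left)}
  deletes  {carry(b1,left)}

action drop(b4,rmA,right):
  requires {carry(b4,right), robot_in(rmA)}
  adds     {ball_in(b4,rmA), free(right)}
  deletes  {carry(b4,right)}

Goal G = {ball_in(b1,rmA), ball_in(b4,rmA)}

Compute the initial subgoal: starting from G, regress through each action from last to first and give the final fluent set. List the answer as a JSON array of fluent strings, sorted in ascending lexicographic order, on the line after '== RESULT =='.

Regress step by step:
  through step 4 (drop(b4,rmA,right)): drop {ball_in(b4,rmA)}, keep {ball_in(b1,rmA)}, require {carry(b4,right), robot_in(rmA)}
    → {ball_in(b1,rmA), carry(b4,right), robot_in(rmA)}
  through step 3 (drop(b1,rmA,left)): drop {ball_in(b1,rmA)}, keep {carry(b4,right), robot_in(rmA)}, require {carry(b1,left), robot_in(rmA)}
    → {carry(b1,left), carry(b4,right), robot_in(rmA)}
  through step 2 (go(rmB,rmA)): drop {robot_in(rmA)}, keep {carry(b1,left), carry(b4,right)}, require {robot_in(rmB)}
    → {carry(b1,left), carry(b4,right), robot_in(rmB)}
  through step 1 (go(rmA,rmB)): drop {robot_in(rmB)}, keep {carry(b1,left), carry(b4,right)}, require {robot_in(rmA)}
    → {carry(b1,left), carry(b4,right), robot_in(rmA)}

== RESULT ==
["carry(b1,left)", "carry(b4,right)", "robot_in(rmA)"]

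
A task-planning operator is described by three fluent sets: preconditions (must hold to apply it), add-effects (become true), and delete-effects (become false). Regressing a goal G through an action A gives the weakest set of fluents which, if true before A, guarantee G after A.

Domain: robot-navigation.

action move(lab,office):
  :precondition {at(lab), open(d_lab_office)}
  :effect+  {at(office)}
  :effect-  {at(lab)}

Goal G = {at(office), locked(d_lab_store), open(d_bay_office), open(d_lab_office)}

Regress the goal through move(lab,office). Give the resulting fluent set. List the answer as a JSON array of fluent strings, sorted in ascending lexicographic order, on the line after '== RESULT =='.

Compute (G \ add) ∪ pre:
  G ∩ del = {}  (empty — regression defined)
  G \ add = {at(office), locked(d_lab_store), open(d_bay_office), open(d_lab_office)} \ {at(office)} = {locked(d_lab_store), open(d_bay_office), open(d_lab_office)}
  ∪ pre   = {locked(d_lab_store), open(d_bay_office), open(d_lab_office)} ∪ {at(lab), open(d_lab_office)}
          = {at(lab), locked(d_lab_store), open(d_bay_office), open(d_lab_office)}

== RESULT ==
["at(lab)", "locked(d_lab_store)", "open(d_bay_office)", "open(d_lab_office)"]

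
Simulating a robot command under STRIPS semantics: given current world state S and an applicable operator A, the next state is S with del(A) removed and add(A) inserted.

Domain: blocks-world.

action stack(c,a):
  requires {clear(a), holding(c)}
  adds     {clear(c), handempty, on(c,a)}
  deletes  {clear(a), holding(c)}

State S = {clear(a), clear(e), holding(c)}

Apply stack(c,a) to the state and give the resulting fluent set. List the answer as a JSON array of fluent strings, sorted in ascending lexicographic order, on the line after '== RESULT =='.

Progress:
  pre ⊆ S: {clear(a), holding(c)} ⊆ S  — applicable
  S \ del = {clear(e)}
  ∪ add   = {clear(c), clear(e), handempty, on(c,a)}

== RESULT ==
["clear(c)", "clear(e)", "handempty", "on(c,a)"]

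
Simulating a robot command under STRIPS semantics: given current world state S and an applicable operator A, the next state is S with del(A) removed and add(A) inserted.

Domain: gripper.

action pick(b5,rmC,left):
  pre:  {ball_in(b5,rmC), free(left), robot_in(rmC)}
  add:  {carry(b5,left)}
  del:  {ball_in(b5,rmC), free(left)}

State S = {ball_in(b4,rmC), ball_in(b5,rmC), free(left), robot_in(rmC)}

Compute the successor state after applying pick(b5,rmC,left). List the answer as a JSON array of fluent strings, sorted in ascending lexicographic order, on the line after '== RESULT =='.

Compute (S \ del) ∪ add:
  pre ⊆ S: {ball_in(b5,rmC), free(left), robot_in(rmC)} ⊆ S  — applicable
  S \ del = {ball_in(b4,rmC), robot_in(rmC)}
  ∪ add   = {ball_in(b4,rmC), carry(b5,left), robot_in(rmC)}

== RESULT ==
["ball_in(b4,rmC)", "carry(b5,left)", "robot_in(rmC)"]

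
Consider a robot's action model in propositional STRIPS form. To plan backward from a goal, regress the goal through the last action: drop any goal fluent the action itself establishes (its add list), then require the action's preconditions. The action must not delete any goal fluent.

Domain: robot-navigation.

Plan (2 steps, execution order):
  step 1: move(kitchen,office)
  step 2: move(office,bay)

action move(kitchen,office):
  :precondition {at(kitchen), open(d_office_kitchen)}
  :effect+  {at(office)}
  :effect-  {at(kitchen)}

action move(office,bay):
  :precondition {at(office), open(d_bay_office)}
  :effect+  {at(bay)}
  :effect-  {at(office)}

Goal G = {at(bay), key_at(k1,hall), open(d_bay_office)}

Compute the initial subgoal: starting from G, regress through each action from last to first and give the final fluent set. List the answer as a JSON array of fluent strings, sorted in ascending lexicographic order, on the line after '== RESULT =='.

Work backward from the goal:
  through step 2 (move(office,bay)): drop {at(bay)}, keep {key_at(k1,hall), open(d_bay_office)}, require {at(office), open(d_bay_office)}
    → {at(office), key_at(k1,hall), open(d_bay_office)}
  through step 1 (move(kitchen,office)): drop {at(office)}, keep {key_at(k1,hall), open(d_bay_office)}, require {at(kitchen), open(d_office_kitchen)}
    → {at(kitchen), key_at(k1,hall), open(d_bay_office), open(d_office_kitchen)}

== RESULT ==
["at(kitchen)", "key_at(k1,hall)", "open(d_bay_office)", "open(d_office_kitchen)"]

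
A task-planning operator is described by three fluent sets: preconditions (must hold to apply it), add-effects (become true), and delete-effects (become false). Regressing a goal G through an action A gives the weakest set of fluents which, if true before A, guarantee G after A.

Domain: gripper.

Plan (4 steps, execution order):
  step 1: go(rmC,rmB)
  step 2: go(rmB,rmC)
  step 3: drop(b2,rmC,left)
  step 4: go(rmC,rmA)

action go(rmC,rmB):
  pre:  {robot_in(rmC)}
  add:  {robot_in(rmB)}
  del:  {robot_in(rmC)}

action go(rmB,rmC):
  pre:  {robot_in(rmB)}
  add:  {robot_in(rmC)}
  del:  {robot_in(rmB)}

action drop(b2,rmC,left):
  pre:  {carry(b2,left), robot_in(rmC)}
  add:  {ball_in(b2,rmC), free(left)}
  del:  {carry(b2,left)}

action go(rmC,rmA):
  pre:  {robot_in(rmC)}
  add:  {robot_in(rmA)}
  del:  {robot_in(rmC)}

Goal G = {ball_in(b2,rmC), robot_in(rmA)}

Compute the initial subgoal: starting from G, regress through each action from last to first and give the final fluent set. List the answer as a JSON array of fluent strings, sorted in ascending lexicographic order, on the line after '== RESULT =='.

Work backward from the goal:
  through step 4 (go(rmC,rmA)): drop {robot_in(rmA)}, keep {ball_in(b2,rmC)}, require {robot_in(rmC)}
    → {ball_in(b2,rmC), robot_in(rmC)}
  through step 3 (drop(b2,rmC,left)): drop {ball_in(b2,rmC)}, keep {robot_in(rmC)}, require {carry(b2,left), robot_in(rmC)}
    → {carry(b2,left), robot_in(rmC)}
  through step 2 (go(rmB,rmC)): drop {robot_in(rmC)}, keep {carry(b2,left)}, require {robot_in(rmB)}
    → {carry(b2,left), robot_in(rmB)}
  through step 1 (go(rmC,rmB)): drop {robot_in(rmB)}, keep {carry(b2,left)}, require {robot_in(rmC)}
    → {carry(b2,left), robot_in(rmC)}

== RESULT ==
["carry(b2,left)", "robot_in(rmC)"]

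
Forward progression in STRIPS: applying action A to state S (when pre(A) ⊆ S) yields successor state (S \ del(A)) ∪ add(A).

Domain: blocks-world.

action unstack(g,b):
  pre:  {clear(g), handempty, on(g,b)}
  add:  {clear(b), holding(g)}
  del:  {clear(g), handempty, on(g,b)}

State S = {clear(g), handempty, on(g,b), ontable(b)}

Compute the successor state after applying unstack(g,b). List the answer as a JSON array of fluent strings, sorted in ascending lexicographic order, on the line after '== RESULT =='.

Progress:
  pre ⊆ S: {clear(g), handempty, on(g,b)} ⊆ S  — applicable
  S \ del = {ontable(b)}
  ∪ add   = {clear(b), holding(g), ontable(b)}

== RESULT ==
["clear(b)", "holding(g)", "ontable(b)"]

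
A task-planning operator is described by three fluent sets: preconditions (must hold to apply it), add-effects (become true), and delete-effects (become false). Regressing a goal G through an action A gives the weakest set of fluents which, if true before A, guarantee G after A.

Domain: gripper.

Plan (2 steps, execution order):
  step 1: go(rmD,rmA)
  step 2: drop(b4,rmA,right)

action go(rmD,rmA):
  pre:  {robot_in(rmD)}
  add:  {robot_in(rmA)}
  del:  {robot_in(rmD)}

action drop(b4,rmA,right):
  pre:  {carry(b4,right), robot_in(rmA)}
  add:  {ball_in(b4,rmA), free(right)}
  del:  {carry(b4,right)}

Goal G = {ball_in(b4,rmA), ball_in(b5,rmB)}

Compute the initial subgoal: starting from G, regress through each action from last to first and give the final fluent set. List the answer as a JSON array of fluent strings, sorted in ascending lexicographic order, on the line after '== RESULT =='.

Work backward from the goal:
  through step 2 (drop(b4,rmA,right)): drop {ball_in(b4,rmA)}, keep {ball_in(b5,rmB)}, require {carry(b4,right), robot_in(rmA)}
    → {ball_in(b5,rmB), carry(b4,right), robot_in(rmA)}
  through step 1 (go(rmD,rmA)): drop {robot_in(rmA)}, keep {ball_in(b5,rmB), carry(b4,right)}, require {robot_in(rmD)}
    → {ball_in(b5,rmB), carry(b4,right), robot_in(rmD)}

== RESULT ==
["ball_in(b5,rmB)", "carry(b4,right)", "robot_in(rmD)"]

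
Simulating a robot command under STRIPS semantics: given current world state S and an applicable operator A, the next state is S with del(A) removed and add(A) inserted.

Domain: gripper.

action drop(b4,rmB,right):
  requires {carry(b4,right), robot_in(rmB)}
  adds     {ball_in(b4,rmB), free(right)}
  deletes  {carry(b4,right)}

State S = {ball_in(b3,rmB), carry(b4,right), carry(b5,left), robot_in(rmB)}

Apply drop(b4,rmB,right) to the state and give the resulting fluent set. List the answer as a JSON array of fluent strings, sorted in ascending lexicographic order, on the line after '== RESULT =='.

Progress:
  pre ⊆ S: {carry(b4,right), robot_in(rmB)} ⊆ S  — applicable
  S \ del = {ball_in(b3,rmB), carry(b5,left), robot_in(rmB)}
  ∪ add   = {ball_in(b3,rmB), ball_in(b4,rmB), carry(b5,left), free(right), robot_in(rmB)}

== RESULT ==
["ball_in(b3,rmB)", "ball_in(b4,rmB)", "carry(b5,left)", "free(right)", "robot_in(rmB)"]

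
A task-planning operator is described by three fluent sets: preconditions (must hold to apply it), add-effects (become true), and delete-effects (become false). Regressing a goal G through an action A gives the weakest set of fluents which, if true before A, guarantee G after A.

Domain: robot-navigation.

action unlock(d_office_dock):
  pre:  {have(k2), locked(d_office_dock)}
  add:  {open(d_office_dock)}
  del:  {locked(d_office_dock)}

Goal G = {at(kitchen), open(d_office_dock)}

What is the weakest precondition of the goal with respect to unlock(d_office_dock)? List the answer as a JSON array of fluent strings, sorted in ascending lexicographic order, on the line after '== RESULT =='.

Regress:
  G ∩ del = {}  (empty — regression defined)
  G \ add = {at(kitchen), open(d_office_dock)} \ {open(d_office_dock)} = {at(kitchen)}
  ∪ pre   = {at(kitchen)} ∪ {have(k2), locked(d_office_dock)}
          = {at(kitchen), have(k2), locked(d_office_dock)}

== RESULT ==
["at(kitchen)", "have(k2)", "locked(d_office_dock)"]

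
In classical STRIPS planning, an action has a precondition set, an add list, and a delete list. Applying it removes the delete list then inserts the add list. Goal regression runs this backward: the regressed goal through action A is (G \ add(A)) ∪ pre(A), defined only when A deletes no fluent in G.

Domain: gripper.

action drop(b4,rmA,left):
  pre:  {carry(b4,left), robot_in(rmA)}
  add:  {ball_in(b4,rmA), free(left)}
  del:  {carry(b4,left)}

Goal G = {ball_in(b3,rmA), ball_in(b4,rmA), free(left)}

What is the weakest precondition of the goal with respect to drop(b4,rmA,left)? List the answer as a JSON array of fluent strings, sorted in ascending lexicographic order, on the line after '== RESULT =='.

Regress:
  G ∩ del = {}  (empty — regression defined)
  G \ add = {ball_in(b3,rmA), ball_in(b4,rmA), free(left)} \ {ball_in(b4,rmA), free(left)} = {ball_in(b3,rmA)}
  ∪ pre   = {ball_in(b3,rmA)} ∪ {carry(b4,left), robot_in(rmA)}
          = {ball_in(b3,rmA), carry(b4,left), robot_in(rmA)}

== RESULT ==
["ball_in(b3,rmA)", "carry(b4,left)", "robot_in(rmA)"]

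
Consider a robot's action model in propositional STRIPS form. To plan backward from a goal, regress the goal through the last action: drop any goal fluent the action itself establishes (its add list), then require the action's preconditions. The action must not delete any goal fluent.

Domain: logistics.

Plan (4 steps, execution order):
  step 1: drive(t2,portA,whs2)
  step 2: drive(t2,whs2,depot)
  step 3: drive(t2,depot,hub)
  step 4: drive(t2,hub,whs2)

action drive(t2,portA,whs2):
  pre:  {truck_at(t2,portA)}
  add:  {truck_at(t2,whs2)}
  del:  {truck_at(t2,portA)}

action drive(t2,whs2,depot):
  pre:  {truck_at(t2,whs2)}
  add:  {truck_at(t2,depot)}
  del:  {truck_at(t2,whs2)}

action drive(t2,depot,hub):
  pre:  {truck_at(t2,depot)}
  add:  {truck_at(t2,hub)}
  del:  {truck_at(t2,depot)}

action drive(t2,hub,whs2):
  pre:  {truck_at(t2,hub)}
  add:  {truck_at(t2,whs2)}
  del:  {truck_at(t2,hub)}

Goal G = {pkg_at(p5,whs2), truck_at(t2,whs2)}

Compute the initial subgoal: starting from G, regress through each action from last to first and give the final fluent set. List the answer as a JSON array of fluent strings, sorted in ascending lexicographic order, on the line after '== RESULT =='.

Regress step by step:
  through step 4 (drive(t2,hub,whs2)): drop {truck_at(t2,whs2)}, keep {pkg_at(p5,whs2)}, require {truck_at(t2,hub)}
    → {pkg_at(p5,whs2), truck_at(t2,hub)}
  through step 3 (drive(t2,depot,hub)): drop {truck_at(t2,hub)}, keep {pkg_at(p5,whs2)}, require {truck_at(t2,depot)}
    → {pkg_at(p5,whs2), truck_at(t2,depot)}
  through step 2 (drive(t2,whs2,depot)): drop {truck_at(t2,depot)}, keep {pkg_at(p5,whs2)}, require {truck_at(t2,whs2)}
    → {pkg_at(p5,whs2), truck_at(t2,whs2)}
  through step 1 (drive(t2,portA,whs2)): drop {truck_at(t2,whs2)}, keep {pkg_at(p5,whs2)}, require {truck_at(t2,portA)}
    → {pkg_at(p5,whs2), truck_at(t2,portA)}

== RESULT ==
["pkg_at(p5,whs2)", "truck_at(t2,portA)"]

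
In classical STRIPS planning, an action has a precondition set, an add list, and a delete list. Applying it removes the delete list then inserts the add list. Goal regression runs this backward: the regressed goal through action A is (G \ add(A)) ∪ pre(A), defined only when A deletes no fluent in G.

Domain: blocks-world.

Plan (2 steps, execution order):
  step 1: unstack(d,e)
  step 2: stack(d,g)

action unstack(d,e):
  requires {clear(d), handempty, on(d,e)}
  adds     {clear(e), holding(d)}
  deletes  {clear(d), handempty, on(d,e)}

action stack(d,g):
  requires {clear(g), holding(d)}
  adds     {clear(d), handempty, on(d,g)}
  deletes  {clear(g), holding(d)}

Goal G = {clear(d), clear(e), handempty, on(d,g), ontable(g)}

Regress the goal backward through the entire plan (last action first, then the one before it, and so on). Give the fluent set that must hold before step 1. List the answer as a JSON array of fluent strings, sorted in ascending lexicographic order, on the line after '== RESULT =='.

Work backward from the goal:
  through step 2 (stack(d,g)): drop {clear(d), handempty, on(d,g)}, keep {clear(e), ontable(g)}, require {clear(g), holding(d)}
    → {clear(e), clear(g), holding(d), ontable(g)}
  through step 1 (unstack(d,e)): drop {clear(e), holding(d)}, keep {clear(g), ontable(g)}, require {clear(d), handempty, on(d,e)}
    → {clear(d), clear(g), handempty, on(d,e), ontable(g)}

== RESULT ==
["clear(d)", "clear(g)", "handempty", "on(d,e)", "ontable(g)"]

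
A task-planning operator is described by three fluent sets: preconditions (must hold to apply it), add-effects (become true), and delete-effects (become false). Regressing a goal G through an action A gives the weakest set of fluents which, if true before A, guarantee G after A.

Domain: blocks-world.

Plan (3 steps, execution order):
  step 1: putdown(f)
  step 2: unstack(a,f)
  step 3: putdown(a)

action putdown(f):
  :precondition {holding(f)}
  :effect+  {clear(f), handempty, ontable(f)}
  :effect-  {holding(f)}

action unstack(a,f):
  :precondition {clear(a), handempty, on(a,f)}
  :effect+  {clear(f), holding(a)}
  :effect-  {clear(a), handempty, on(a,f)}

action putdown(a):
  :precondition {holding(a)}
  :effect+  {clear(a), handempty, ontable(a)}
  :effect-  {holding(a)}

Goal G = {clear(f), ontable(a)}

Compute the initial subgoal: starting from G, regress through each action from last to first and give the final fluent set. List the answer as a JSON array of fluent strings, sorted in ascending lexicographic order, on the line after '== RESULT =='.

Regress step by step:
  through step 3 (putdown(a)): drop {ontable(a)}, keep {clear(f)}, require {holding(a)}
    → {clear(f), holding(a)}
  through step 2 (unstack(a,f)): drop {clear(f), holding(a)}, keep {}, require {clear(a), handempty, on(a,f)}
    → {clear(a), handempty, on(a,f)}
  through step 1 (putdown(f)): drop {handempty}, keep {clear(a), on(a,f)}, require {holding(f)}
    → {clear(a), holding(f), on(a,f)}

== RESULT ==
["clear(a)", "holding(f)", "on(a,f)"]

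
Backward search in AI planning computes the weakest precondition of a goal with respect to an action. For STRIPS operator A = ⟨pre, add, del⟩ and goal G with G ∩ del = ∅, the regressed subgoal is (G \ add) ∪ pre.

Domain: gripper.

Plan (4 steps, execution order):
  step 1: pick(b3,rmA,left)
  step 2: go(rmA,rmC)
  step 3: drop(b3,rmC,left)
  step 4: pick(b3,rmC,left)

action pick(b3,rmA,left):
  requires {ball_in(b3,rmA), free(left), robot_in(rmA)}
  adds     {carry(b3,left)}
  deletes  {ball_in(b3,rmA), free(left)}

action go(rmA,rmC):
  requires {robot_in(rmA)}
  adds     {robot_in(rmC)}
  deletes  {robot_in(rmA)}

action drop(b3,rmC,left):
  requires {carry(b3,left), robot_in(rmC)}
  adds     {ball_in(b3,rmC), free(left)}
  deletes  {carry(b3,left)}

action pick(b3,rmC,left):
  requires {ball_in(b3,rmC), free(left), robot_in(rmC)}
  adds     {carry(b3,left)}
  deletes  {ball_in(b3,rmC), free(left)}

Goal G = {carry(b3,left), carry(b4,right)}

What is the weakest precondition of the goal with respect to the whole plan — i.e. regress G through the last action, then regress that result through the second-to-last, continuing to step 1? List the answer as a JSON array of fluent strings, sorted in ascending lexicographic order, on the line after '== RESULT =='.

Regress step by step:
  through step 4 (pick(b3,rmC,left)): drop {carry(b3,left)}, keep {carry(b4,right)}, require {ball_in(b3,rmC), free(left), robot_in(rmC)}
    → {ball_in(b3,rmC), carry(b4,right), free(left), robot_in(rmC)}
  through step 3 (drop(b3,rmC,left)): drop {ball_in(b3,rmC), free(left)}, keep {carry(b4,right), robot_in(rmC)}, require {carry(b3,left), robot_in(rmC)}
    → {carry(b3,left), carry(b4,right), robot_in(rmC)}
  through step 2 (go(rmA,rmC)): drop {robot_in(rmC)}, keep {carry(b3,left), carry(b4,right)}, require {robot_in(rmA)}
    → {carry(b3,left), carry(b4,right), robot_in(rmA)}
  through step 1 (pick(b3,rmA,left)): drop {carry(b3,left)}, keep {carry(b4,right), robot_in(rmA)}, require {ball_in(b3,rmA), free(left), robot_in(rmA)}
    → {ball_in(b3,rmA), carry(b4,right), free(left), robot_in(rmA)}

== RESULT ==
["ball_in(b3,rmA)", "carry(b4,right)", "free(left)", "robot_in(rmA)"]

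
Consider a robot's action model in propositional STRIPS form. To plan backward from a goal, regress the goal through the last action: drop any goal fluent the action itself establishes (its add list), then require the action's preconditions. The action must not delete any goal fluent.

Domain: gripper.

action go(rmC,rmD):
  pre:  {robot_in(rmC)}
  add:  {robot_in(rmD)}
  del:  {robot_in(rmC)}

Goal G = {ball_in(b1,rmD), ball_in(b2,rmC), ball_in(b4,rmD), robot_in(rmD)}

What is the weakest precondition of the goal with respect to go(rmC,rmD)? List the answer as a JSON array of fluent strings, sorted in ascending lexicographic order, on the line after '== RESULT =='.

Compute (G \ add) ∪ pre:
  G ∩ del = {}  (empty — regression defined)
  G \ add = {ball_in(b1,rmD), ball_in(b2,rmC), ball_in(b4,rmD), robot_in(rmD)} \ {robot_in(rmD)} = {ball_in(b1,rmD), ball_in(b2,rmC), ball_in(b4,rmD)}
  ∪ pre   = {ball_in(b1,rmD), ball_in(b2,rmC), ball_in(b4,rmD)} ∪ {robot_in(rmC)}
          = {ball_in(b1,rmD), ball_in(b2,rmC), ball_in(b4,rmD), robot_in(rmC)}

== RESULT ==
["ball_in(b1,rmD)", "ball_in(b2,rmC)", "ball_in(b4,rmD)", "robot_in(rmC)"]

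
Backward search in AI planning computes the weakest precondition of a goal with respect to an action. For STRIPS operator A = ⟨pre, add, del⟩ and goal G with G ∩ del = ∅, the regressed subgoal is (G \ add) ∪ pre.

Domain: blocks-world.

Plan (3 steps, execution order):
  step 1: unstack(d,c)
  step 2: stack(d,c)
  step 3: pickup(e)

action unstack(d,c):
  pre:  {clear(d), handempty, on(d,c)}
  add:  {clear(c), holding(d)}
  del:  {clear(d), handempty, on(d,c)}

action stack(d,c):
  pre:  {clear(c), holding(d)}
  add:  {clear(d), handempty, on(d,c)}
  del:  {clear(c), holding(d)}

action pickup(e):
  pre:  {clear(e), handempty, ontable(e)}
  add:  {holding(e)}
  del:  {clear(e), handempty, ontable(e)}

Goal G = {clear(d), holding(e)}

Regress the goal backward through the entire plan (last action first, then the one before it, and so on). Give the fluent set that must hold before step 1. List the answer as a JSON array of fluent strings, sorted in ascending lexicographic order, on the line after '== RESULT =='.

Work backward from the goal:
  through step 3 (pickup(e)): drop {holding(e)}, keep {clear(d)}, require {clear(e), handempty, ontable(e)}
    → {clear(d), clear(e), handempty, ontable(e)}
  through step 2 (stack(d,c)): drop {clear(d), handempty}, keep {clear(e), ontable(e)}, require {clear(c), holding(d)}
    → {clear(c), clear(e), holding(d), ontable(e)}
  through step 1 (unstack(d,c)): drop {clear(c), holding(d)}, keep {clear(e), ontable(e)}, require {clear(d), handempty, on(d,c)}
    → {clear(d), clear(e), handempty, on(d,c), ontable(e)}

== RESULT ==
["clear(d)", "clear(e)", "handempty", "on(d,c)", "ontable(e)"]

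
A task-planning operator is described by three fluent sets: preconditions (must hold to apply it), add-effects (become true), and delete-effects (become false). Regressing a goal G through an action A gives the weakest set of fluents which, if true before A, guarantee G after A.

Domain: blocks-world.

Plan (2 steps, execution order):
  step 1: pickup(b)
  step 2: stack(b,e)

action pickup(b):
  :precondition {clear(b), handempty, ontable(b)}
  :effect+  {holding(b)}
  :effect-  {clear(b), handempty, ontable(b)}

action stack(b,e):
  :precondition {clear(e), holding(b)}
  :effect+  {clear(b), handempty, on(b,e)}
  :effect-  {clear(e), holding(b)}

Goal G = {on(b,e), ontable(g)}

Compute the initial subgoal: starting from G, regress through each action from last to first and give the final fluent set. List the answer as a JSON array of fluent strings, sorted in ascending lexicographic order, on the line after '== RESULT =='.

Work backward from the goal:
  through step 2 (stack(b,e)): drop {on(b,e)}, keep {ontable(g)}, require {clear(e), holding(b)}
    → {clear(e), holding(b), ontable(g)}
  through step 1 (pickup(b)): drop {holding(b)}, keep {clear(e), ontable(g)}, require {clear(b), handempty, ontable(b)}
    → {clear(b), clear(e), handempty, ontable(b), ontable(g)}

== RESULT ==
["clear(b)", "clear(e)", "handempty", "ontable(b)", "ontable(g)"]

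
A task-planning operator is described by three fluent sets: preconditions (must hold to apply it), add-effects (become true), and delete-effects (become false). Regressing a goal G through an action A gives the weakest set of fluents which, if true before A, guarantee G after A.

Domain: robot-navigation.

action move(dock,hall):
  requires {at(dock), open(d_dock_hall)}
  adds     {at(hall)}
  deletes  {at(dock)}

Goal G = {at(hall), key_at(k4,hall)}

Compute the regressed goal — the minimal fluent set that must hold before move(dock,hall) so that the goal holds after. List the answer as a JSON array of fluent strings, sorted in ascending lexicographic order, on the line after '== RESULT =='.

Regress:
  G ∩ del = {}  (empty — regression defined)
  G \ add = {at(hall), key_at(k4,hall)} \ {at(hall)} = {key_at(k4,hall)}
  ∪ pre   = {key_at(k4,hall)} ∪ {at(dock), open(d_dock_hall)}
          = {at(dock), key_at(k4,hall), open(d_dock_hall)}

== RESULT ==
["at(dock)", "key_at(k4,hall)", "open(d_dock_hall)"]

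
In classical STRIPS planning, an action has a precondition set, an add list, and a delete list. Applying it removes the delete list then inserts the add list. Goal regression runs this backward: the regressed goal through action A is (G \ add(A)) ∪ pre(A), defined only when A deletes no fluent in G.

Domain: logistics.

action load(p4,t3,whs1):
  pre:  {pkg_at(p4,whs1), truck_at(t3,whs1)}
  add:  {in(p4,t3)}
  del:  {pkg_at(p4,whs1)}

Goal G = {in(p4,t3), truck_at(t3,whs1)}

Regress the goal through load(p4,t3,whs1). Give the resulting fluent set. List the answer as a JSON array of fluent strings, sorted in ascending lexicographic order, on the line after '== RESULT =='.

Regress:
  G ∩ del = {}  (empty — regression defined)
  G \ add = {in(p4,t3), truck_at(t3,whs1)} \ {in(p4,t3)} = {truck_at(t3,whs1)}
  ∪ pre   = {truck_at(t3,whs1)} ∪ {pkg_at(p4,whs1), truck_at(t3,whs1)}
          = {pkg_at(p4,whs1), truck_at(t3,whs1)}

== RESULT ==
["pkg_at(p4,whs1)", "truck_at(t3,whs1)"]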